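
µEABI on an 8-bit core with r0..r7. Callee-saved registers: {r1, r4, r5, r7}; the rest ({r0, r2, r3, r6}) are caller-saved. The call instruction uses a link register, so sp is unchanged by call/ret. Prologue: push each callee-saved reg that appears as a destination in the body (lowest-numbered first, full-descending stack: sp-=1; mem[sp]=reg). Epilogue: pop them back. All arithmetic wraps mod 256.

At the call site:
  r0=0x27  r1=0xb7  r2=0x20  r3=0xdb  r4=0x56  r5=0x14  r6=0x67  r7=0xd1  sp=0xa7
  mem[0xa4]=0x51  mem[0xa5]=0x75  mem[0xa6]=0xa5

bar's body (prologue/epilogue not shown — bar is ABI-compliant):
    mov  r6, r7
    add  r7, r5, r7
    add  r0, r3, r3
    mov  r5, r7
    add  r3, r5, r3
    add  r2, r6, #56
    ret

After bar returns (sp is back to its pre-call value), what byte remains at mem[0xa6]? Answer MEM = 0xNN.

MEM = 0x14

prologue: push r5 → mem[0xa6]=0x14, sp=0xa6
prologue: push r7 → mem[0xa5]=0xd1, sp=0xa5
body[0] mov  r6, r7 → r6=0xd1
body[1] add  r7, r5, r7 → r7=0xe5
body[2] add  r0, r3, r3 → r0=0xb6
body[3] mov  r5, r7 → r5=0xe5
body[4] add  r3, r5, r3 → r3=0xc0
body[5] add  r2, r6, #56 → r2=0x09
epilogue: pop r7=0xd1, sp=0xa6
epilogue: pop r5=0x14, sp=0xa7
prologue pushed ['r5', 'r7'] at ['0xa6', '0xa5']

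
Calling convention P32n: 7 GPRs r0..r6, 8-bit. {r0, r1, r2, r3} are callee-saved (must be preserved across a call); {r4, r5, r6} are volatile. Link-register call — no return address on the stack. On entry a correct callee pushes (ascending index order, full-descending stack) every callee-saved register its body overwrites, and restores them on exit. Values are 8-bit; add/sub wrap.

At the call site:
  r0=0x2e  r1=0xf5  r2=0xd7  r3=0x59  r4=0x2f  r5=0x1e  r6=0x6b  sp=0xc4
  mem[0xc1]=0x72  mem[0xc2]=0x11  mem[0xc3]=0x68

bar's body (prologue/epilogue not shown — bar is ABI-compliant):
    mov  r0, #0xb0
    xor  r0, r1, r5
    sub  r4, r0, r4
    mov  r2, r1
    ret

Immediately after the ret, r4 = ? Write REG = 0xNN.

REG = 0xbc

prologue: push r0 → mem[0xc3]=0x2e, sp=0xc3
prologue: push r2 → mem[0xc2]=0xd7, sp=0xc2
body[0] mov  r0, #0xb0 → r0=0xb0
body[1] xor  r0, r1, r5 → r0=0xeb
body[2] sub  r4, r0, r4 → r4=0xbc
body[3] mov  r2, r1 → r2=0xf5
epilogue: pop r2=0xd7, sp=0xc3
epilogue: pop r0=0x2e, sp=0xc4
r4 is caller-saved → body value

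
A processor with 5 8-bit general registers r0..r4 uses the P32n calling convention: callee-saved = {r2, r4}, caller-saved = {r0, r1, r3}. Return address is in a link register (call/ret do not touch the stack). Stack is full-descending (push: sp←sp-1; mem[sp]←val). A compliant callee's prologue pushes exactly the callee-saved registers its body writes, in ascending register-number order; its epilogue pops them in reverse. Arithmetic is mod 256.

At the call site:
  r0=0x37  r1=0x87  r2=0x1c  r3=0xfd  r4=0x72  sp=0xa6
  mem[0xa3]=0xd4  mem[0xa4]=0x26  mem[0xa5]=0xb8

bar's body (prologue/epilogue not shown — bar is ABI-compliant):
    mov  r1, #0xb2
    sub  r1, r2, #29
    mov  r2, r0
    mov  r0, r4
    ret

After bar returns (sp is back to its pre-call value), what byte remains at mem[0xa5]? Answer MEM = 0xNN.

prologue: push r2 → mem[0xa5]=0x1c, sp=0xa5
body[0] mov  r1, #0xb2 → r1=0xb2
body[1] sub  r1, r2, #29 → r1=0xff
body[2] mov  r2, r0 → r2=0x37
body[3] mov  r0, r4 → r0=0x72
epilogue: pop r2=0x1c, sp=0xa6
prologue pushed ['r2'] at ['0xa5']

MEM = 0x1c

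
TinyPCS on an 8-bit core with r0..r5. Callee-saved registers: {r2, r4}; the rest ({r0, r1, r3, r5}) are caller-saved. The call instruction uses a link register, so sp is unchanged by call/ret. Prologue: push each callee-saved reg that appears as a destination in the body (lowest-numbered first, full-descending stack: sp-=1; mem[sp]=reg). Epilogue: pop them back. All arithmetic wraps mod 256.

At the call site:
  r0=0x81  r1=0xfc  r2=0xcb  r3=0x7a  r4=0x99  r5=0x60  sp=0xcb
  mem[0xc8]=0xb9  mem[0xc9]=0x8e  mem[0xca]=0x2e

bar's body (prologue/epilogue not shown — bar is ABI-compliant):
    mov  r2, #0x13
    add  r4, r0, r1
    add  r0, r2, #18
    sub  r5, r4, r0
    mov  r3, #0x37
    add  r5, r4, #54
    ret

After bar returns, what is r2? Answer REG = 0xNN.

REG = 0xcb

prologue: push r2 -> mem[0xca]=0xcb, sp=0xca
prologue: push r4 -> mem[0xc9]=0x99, sp=0xc9
body[0] mov  r2, #0x13 -> r2=0x13
body[1] add  r4, r0, r1 -> r4=0x7d
body[2] add  r0, r2, #18 -> r0=0x25
body[3] sub  r5, r4, r0 -> r5=0x58
body[4] mov  r3, #0x37 -> r3=0x37
body[5] add  r5, r4, #54 -> r5=0xb3
epilogue: pop r4=0x99, sp=0xca
epilogue: pop r2=0xcb, sp=0xcb
r2 is callee-saved -> restored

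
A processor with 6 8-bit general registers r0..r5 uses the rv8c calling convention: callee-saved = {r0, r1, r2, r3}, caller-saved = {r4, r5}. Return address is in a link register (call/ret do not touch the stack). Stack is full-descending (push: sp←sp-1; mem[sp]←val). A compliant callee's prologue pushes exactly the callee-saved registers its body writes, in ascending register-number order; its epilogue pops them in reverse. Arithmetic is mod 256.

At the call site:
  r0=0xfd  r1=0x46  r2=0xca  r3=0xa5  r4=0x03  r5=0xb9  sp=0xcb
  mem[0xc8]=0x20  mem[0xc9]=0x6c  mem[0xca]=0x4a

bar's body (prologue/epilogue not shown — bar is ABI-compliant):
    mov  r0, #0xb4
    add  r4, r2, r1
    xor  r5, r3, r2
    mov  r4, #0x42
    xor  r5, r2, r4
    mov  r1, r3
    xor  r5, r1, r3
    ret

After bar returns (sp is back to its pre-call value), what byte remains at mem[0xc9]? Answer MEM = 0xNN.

MEM = 0x46

prologue: push r0 -> mem[0xca]=0xfd, sp=0xca
prologue: push r1 -> mem[0xc9]=0x46, sp=0xc9
body[0] mov  r0, #0xb4 -> r0=0xb4
body[1] add  r4, r2, r1 -> r4=0x10
body[2] xor  r5, r3, r2 -> r5=0x6f
body[3] mov  r4, #0x42 -> r4=0x42
body[4] xor  r5, r2, r4 -> r5=0x88
body[5] mov  r1, r3 -> r1=0xa5
body[6] xor  r5, r1, r3 -> r5=0x00
epilogue: pop r1=0x46, sp=0xca
epilogue: pop r0=0xfd, sp=0xcb
prologue pushed ['r0', 'r1'] at ['0xca', '0xc9']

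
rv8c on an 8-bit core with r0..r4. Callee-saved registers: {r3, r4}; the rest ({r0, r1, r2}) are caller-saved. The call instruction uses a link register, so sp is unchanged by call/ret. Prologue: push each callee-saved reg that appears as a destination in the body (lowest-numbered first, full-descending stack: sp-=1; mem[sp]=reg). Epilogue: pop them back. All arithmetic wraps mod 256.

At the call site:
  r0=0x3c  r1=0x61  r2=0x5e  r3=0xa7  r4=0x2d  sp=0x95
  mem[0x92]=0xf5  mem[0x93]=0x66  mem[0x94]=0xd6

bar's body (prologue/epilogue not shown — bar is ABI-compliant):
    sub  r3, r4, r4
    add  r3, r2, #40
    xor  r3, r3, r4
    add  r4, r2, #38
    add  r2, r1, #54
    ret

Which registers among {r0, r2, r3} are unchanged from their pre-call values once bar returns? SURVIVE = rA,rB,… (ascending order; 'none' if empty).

SURVIVE = r0,r3

prologue: push r3 -> mem[0x94]=0xa7, sp=0x94
prologue: push r4 -> mem[0x93]=0x2d, sp=0x93
body[0] sub  r3, r4, r4 -> r3=0x00
body[1] add  r3, r2, #40 -> r3=0x86
body[2] xor  r3, r3, r4 -> r3=0xab
body[3] add  r4, r2, #38 -> r4=0x84
body[4] add  r2, r1, #54 -> r2=0x97
epilogue: pop r4=0x2d, sp=0x94
epilogue: pop r3=0xa7, sp=0x95
r0: caller-saved, written=False
r2: caller-saved, written=True
r3: callee-saved, written=True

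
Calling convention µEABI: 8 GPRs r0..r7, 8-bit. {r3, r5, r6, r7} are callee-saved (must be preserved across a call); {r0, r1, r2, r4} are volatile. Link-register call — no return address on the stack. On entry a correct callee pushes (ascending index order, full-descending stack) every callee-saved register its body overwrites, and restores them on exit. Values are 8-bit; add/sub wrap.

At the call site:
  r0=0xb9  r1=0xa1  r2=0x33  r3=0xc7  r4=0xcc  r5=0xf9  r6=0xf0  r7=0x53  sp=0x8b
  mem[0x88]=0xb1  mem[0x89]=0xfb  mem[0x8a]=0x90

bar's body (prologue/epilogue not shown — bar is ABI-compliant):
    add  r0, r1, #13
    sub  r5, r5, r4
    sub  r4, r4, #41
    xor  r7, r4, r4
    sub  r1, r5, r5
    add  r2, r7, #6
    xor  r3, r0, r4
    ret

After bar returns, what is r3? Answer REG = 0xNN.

REG = 0xc7

prologue: push r3 -> mem[0x8a]=0xc7, sp=0x8a
prologue: push r5 -> mem[0x89]=0xf9, sp=0x89
prologue: push r7 -> mem[0x88]=0x53, sp=0x88
body[0] add  r0, r1, #13 -> r0=0xae
body[1] sub  r5, r5, r4 -> r5=0x2d
body[2] sub  r4, r4, #41 -> r4=0xa3
body[3] xor  r7, r4, r4 -> r7=0x00
body[4] sub  r1, r5, r5 -> r1=0x00
body[5] add  r2, r7, #6 -> r2=0x06
body[6] xor  r3, r0, r4 -> r3=0x0d
epilogue: pop r7=0x53, sp=0x89
epilogue: pop r5=0xf9, sp=0x8a
epilogue: pop r3=0xc7, sp=0x8b
r3 is callee-saved -> restored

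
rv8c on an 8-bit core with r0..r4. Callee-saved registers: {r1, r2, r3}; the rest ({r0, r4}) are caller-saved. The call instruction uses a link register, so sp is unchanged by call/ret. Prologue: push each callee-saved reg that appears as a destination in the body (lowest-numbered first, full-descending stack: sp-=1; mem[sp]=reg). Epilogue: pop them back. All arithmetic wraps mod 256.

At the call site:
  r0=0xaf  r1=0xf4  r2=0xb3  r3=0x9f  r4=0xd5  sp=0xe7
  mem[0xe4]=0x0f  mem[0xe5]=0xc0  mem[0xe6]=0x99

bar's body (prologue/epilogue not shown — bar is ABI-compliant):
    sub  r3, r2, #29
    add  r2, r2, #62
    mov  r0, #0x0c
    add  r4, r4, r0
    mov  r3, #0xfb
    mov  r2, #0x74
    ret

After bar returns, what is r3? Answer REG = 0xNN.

REG = 0x9f

prologue: push r2 -> mem[0xe6]=0xb3, sp=0xe6
prologue: push r3 -> mem[0xe5]=0x9f, sp=0xe5
body[0] sub  r3, r2, #29 -> r3=0x96
body[1] add  r2, r2, #62 -> r2=0xf1
body[2] mov  r0, #0x0c -> r0=0x0c
body[3] add  r4, r4, r0 -> r4=0xe1
body[4] mov  r3, #0xfb -> r3=0xfb
body[5] mov  r2, #0x74 -> r2=0x74
epilogue: pop r3=0x9f, sp=0xe6
epilogue: pop r2=0xb3, sp=0xe7
r3 is callee-saved -> restored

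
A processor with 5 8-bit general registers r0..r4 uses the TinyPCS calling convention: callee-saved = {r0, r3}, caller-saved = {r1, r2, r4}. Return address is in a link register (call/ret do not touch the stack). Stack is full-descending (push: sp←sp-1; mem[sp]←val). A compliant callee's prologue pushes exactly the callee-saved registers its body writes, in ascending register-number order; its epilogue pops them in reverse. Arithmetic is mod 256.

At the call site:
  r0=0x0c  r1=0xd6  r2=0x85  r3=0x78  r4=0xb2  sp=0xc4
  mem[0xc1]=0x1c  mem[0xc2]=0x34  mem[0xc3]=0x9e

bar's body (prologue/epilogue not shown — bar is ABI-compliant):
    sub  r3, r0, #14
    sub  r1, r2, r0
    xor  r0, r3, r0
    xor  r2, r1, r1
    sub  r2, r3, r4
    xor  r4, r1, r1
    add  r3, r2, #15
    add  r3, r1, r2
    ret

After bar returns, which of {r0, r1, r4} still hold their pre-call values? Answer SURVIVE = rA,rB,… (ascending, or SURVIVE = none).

prologue: push r0 → mem[0xc3]=0x0c, sp=0xc3
prologue: push r3 → mem[0xc2]=0x78, sp=0xc2
body[0] sub  r3, r0, #14 → r3=0xfe
body[1] sub  r1, r2, r0 → r1=0x79
body[2] xor  r0, r3, r0 → r0=0xf2
body[3] xor  r2, r1, r1 → r2=0x00
body[4] sub  r2, r3, r4 → r2=0x4c
body[5] xor  r4, r1, r1 → r4=0x00
body[6] add  r3, r2, #15 → r3=0x5b
body[7] add  r3, r1, r2 → r3=0xc5
epilogue: pop r3=0x78, sp=0xc3
epilogue: pop r0=0x0c, sp=0xc4
r0: callee-saved, written=True
r1: caller-saved, written=True
r4: caller-saved, written=True

SURVIVE = r0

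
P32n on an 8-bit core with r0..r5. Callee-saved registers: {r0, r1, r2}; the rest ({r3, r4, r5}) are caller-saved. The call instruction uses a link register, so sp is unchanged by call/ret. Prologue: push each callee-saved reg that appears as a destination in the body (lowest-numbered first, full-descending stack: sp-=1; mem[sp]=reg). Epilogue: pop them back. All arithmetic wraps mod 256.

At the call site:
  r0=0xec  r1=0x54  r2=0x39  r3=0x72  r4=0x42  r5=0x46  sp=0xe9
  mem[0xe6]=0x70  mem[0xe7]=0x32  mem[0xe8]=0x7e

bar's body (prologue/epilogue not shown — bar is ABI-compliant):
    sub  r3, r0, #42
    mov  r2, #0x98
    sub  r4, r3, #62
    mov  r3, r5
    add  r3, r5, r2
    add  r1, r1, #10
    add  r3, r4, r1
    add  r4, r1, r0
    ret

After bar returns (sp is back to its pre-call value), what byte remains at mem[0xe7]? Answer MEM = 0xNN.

MEM = 0x39

prologue: push r1 -> mem[0xe8]=0x54, sp=0xe8
prologue: push r2 -> mem[0xe7]=0x39, sp=0xe7
body[0] sub  r3, r0, #42 -> r3=0xc2
body[1] mov  r2, #0x98 -> r2=0x98
body[2] sub  r4, r3, #62 -> r4=0x84
body[3] mov  r3, r5 -> r3=0x46
body[4] add  r3, r5, r2 -> r3=0xde
body[5] add  r1, r1, #10 -> r1=0x5e
body[6] add  r3, r4, r1 -> r3=0xe2
body[7] add  r4, r1, r0 -> r4=0x4a
epilogue: pop r2=0x39, sp=0xe8
epilogue: pop r1=0x54, sp=0xe9
prologue pushed ['r1', 'r2'] at ['0xe8', '0xe7']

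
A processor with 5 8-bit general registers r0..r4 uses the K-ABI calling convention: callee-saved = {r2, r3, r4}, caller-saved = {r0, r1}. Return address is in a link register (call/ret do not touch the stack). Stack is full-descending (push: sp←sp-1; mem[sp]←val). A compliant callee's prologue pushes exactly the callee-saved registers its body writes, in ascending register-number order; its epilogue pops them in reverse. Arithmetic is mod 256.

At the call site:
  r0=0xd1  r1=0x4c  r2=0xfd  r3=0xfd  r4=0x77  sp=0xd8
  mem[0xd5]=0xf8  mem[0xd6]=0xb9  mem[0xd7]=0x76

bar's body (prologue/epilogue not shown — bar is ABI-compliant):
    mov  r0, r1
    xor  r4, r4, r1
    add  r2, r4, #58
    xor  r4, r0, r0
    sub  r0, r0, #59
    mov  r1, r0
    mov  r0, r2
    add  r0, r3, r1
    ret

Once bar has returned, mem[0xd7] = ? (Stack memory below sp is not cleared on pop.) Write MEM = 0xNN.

MEM = 0xfd

prologue: push r2 -> mem[0xd7]=0xfd, sp=0xd7
prologue: push r4 -> mem[0xd6]=0x77, sp=0xd6
body[0] mov  r0, r1 -> r0=0x4c
body[1] xor  r4, r4, r1 -> r4=0x3b
body[2] add  r2, r4, #58 -> r2=0x75
body[3] xor  r4, r0, r0 -> r4=0x00
body[4] sub  r0, r0, #59 -> r0=0x11
body[5] mov  r1, r0 -> r1=0x11
body[6] mov  r0, r2 -> r0=0x75
body[7] add  r0, r3, r1 -> r0=0x0e
epilogue: pop r4=0x77, sp=0xd7
epilogue: pop r2=0xfd, sp=0xd8
prologue pushed ['r2', 'r4'] at ['0xd7', '0xd6']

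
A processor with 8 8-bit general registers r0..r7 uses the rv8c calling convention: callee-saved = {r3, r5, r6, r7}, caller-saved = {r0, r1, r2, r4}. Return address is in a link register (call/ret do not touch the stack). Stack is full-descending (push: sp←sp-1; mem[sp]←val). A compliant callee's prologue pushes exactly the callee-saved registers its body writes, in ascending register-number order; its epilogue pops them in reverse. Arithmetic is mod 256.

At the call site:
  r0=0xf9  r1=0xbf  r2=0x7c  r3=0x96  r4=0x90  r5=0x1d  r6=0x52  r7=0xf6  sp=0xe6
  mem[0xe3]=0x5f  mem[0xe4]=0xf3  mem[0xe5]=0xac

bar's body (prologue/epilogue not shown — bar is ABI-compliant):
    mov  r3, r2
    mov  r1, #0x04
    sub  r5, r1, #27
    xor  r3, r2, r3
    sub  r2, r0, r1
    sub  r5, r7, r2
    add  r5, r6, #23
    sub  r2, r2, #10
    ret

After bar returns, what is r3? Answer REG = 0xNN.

REG = 0x96

prologue: push r3 → mem[0xe5]=0x96, sp=0xe5
prologue: push r5 → mem[0xe4]=0x1d, sp=0xe4
body[0] mov  r3, r2 → r3=0x7c
body[1] mov  r1, #0x04 → r1=0x04
body[2] sub  r5, r1, #27 → r5=0xe9
body[3] xor  r3, r2, r3 → r3=0x00
body[4] sub  r2, r0, r1 → r2=0xf5
body[5] sub  r5, r7, r2 → r5=0x01
body[6] add  r5, r6, #23 → r5=0x69
body[7] sub  r2, r2, #10 → r2=0xeb
epilogue: pop r5=0x1d, sp=0xe5
epilogue: pop r3=0x96, sp=0xe6
r3 is callee-saved → restored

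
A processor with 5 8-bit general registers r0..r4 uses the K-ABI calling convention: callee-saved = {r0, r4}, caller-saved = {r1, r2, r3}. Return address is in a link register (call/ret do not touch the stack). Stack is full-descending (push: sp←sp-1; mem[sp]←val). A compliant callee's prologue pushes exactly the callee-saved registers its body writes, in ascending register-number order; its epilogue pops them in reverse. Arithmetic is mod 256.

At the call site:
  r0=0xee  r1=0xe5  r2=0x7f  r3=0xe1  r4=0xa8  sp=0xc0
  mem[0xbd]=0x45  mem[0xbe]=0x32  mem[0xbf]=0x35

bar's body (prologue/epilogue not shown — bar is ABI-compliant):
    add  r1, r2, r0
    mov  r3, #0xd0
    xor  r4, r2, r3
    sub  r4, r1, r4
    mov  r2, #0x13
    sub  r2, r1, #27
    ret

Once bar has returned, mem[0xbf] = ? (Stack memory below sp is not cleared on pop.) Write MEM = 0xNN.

prologue: push r4 → mem[0xbf]=0xa8, sp=0xbf
body[0] add  r1, r2, r0 → r1=0x6d
body[1] mov  r3, #0xd0 → r3=0xd0
body[2] xor  r4, r2, r3 → r4=0xaf
body[3] sub  r4, r1, r4 → r4=0xbe
body[4] mov  r2, #0x13 → r2=0x13
body[5] sub  r2, r1, #27 → r2=0x52
epilogue: pop r4=0xa8, sp=0xc0
prologue pushed ['r4'] at ['0xbf']

MEM = 0xa8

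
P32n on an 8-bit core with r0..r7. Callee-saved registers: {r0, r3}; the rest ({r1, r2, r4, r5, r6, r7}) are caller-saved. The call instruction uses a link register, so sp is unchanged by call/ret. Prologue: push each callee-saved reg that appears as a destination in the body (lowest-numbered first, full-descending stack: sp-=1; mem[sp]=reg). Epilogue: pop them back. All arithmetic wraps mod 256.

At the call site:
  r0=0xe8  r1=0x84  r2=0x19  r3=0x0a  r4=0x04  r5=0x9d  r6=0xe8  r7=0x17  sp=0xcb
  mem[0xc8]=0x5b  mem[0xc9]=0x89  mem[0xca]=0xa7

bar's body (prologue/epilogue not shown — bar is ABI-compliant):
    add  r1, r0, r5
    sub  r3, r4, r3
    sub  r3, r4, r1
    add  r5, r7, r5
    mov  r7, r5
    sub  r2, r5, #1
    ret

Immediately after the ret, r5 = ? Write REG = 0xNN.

REG = 0xb4

prologue: push r3 -> mem[0xca]=0x0a, sp=0xca
body[0] add  r1, r0, r5 -> r1=0x85
body[1] sub  r3, r4, r3 -> r3=0xfa
body[2] sub  r3, r4, r1 -> r3=0x7f
body[3] add  r5, r7, r5 -> r5=0xb4
body[4] mov  r7, r5 -> r7=0xb4
body[5] sub  r2, r5, #1 -> r2=0xb3
epilogue: pop r3=0x0a, sp=0xcb
r5 is caller-saved -> body value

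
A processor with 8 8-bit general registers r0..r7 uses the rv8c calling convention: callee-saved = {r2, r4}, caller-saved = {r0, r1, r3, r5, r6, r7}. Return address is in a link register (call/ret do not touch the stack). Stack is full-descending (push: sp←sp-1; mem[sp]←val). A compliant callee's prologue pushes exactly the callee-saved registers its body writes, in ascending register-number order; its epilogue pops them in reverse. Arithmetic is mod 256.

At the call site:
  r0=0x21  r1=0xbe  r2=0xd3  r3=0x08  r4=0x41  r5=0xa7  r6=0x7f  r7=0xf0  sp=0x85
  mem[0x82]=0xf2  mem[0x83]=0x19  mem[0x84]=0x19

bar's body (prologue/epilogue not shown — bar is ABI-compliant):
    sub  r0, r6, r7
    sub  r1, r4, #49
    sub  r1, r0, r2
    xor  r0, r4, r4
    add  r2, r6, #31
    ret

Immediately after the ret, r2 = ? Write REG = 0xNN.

prologue: push r2 -> mem[0x84]=0xd3, sp=0x84
body[0] sub  r0, r6, r7 -> r0=0x8f
body[1] sub  r1, r4, #49 -> r1=0x10
body[2] sub  r1, r0, r2 -> r1=0xbc
body[3] xor  r0, r4, r4 -> r0=0x00
body[4] add  r2, r6, #31 -> r2=0x9e
epilogue: pop r2=0xd3, sp=0x85
r2 is callee-saved -> restored

REG = 0xd3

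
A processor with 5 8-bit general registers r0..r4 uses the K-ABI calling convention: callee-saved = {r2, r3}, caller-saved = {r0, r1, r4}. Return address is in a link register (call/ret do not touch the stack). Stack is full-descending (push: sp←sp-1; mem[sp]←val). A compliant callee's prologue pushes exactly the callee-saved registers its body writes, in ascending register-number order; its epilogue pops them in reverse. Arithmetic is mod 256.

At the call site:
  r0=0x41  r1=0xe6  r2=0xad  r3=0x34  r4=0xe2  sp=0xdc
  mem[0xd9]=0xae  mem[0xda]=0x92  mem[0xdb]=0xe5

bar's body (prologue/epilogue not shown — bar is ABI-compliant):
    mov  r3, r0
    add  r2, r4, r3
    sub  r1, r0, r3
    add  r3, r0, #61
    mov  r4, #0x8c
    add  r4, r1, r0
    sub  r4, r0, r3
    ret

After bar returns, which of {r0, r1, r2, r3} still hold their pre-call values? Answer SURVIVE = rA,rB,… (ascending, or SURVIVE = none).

SURVIVE = r0,r2,r3

prologue: push r2 -> mem[0xdb]=0xad, sp=0xdb
prologue: push r3 -> mem[0xda]=0x34, sp=0xda
body[0] mov  r3, r0 -> r3=0x41
body[1] add  r2, r4, r3 -> r2=0x23
body[2] sub  r1, r0, r3 -> r1=0x00
body[3] add  r3, r0, #61 -> r3=0x7e
body[4] mov  r4, #0x8c -> r4=0x8c
body[5] add  r4, r1, r0 -> r4=0x41
body[6] sub  r4, r0, r3 -> r4=0xc3
epilogue: pop r3=0x34, sp=0xdb
epilogue: pop r2=0xad, sp=0xdc
r0: caller-saved, written=False
r1: caller-saved, written=True
r2: callee-saved, written=True
r3: callee-saved, written=True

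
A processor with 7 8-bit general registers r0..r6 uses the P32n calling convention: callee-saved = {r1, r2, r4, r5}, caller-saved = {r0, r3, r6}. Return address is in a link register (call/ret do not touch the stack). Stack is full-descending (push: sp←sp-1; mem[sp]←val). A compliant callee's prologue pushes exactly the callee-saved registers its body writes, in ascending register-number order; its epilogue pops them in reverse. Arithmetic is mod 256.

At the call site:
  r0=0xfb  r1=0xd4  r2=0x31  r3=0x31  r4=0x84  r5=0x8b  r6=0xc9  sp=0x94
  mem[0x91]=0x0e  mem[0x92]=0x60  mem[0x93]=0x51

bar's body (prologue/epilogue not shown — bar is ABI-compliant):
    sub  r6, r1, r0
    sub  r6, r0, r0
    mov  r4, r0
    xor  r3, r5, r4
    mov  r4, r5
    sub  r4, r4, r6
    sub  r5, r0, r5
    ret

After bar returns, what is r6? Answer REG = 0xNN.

REG = 0x00

prologue: push r4 -> mem[0x93]=0x84, sp=0x93
prologue: push r5 -> mem[0x92]=0x8b, sp=0x92
body[0] sub  r6, r1, r0 -> r6=0xd9
body[1] sub  r6, r0, r0 -> r6=0x00
body[2] mov  r4, r0 -> r4=0xfb
body[3] xor  r3, r5, r4 -> r3=0x70
body[4] mov  r4, r5 -> r4=0x8b
body[5] sub  r4, r4, r6 -> r4=0x8b
body[6] sub  r5, r0, r5 -> r5=0x70
epilogue: pop r5=0x8b, sp=0x93
epilogue: pop r4=0x84, sp=0x94
r6 is caller-saved -> body value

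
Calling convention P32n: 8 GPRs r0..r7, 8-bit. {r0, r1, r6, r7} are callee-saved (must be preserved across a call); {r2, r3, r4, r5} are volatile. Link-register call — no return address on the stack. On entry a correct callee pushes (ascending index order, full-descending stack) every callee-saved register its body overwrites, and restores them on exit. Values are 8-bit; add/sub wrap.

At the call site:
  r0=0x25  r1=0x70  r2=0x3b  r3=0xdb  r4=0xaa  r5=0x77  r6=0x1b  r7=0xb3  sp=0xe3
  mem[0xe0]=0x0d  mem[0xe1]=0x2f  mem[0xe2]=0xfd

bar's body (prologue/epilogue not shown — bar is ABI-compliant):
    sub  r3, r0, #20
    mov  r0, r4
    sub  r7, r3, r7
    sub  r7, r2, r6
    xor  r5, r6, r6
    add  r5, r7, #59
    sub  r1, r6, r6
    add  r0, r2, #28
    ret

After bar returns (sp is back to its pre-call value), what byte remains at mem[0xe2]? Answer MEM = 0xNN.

prologue: push r0 → mem[0xe2]=0x25, sp=0xe2
prologue: push r1 → mem[0xe1]=0x70, sp=0xe1
prologue: push r7 → mem[0xe0]=0xb3, sp=0xe0
body[0] sub  r3, r0, #20 → r3=0x11
body[1] mov  r0, r4 → r0=0xaa
body[2] sub  r7, r3, r7 → r7=0x5e
body[3] sub  r7, r2, r6 → r7=0x20
body[4] xor  r5, r6, r6 → r5=0x00
body[5] add  r5, r7, #59 → r5=0x5b
body[6] sub  r1, r6, r6 → r1=0x00
body[7] add  r0, r2, #28 → r0=0x57
epilogue: pop r7=0xb3, sp=0xe1
epilogue: pop r1=0x70, sp=0xe2
epilogue: pop r0=0x25, sp=0xe3
prologue pushed ['r0', 'r1', 'r7'] at ['0xe2', '0xe1', '0xe0']

MEM = 0x25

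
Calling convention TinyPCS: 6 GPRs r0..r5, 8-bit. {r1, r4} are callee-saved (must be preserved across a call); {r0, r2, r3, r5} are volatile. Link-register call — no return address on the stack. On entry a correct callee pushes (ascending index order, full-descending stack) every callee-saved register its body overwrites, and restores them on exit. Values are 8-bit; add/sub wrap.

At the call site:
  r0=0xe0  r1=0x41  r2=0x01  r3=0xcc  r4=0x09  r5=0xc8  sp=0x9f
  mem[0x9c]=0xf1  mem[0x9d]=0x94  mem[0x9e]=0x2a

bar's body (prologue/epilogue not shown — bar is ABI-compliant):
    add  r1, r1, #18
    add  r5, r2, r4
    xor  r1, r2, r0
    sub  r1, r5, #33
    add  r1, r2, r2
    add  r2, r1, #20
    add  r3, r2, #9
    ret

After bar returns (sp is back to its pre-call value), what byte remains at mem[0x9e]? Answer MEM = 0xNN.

prologue: push r1 -> mem[0x9e]=0x41, sp=0x9e
body[0] add  r1, r1, #18 -> r1=0x53
body[1] add  r5, r2, r4 -> r5=0x0a
body[2] xor  r1, r2, r0 -> r1=0xe1
body[3] sub  r1, r5, #33 -> r1=0xe9
body[4] add  r1, r2, r2 -> r1=0x02
body[5] add  r2, r1, #20 -> r2=0x16
body[6] add  r3, r2, #9 -> r3=0x1f
epilogue: pop r1=0x41, sp=0x9f
prologue pushed ['r1'] at ['0x9e']

MEM = 0x41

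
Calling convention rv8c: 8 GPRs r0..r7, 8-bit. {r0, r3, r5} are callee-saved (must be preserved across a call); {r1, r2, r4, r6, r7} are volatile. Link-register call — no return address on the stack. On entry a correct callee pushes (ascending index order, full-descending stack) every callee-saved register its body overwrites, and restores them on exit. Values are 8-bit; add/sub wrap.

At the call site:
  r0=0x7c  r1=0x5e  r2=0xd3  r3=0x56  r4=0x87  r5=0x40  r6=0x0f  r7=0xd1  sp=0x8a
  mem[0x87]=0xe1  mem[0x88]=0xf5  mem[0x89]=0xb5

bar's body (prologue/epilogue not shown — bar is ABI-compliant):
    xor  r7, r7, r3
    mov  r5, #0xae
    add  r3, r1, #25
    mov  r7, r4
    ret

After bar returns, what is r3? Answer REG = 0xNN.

prologue: push r3 -> mem[0x89]=0x56, sp=0x89
prologue: push r5 -> mem[0x88]=0x40, sp=0x88
body[0] xor  r7, r7, r3 -> r7=0x87
body[1] mov  r5, #0xae -> r5=0xae
body[2] add  r3, r1, #25 -> r3=0x77
body[3] mov  r7, r4 -> r7=0x87
epilogue: pop r5=0x40, sp=0x89
epilogue: pop r3=0x56, sp=0x8a
r3 is callee-saved -> restored

REG = 0x56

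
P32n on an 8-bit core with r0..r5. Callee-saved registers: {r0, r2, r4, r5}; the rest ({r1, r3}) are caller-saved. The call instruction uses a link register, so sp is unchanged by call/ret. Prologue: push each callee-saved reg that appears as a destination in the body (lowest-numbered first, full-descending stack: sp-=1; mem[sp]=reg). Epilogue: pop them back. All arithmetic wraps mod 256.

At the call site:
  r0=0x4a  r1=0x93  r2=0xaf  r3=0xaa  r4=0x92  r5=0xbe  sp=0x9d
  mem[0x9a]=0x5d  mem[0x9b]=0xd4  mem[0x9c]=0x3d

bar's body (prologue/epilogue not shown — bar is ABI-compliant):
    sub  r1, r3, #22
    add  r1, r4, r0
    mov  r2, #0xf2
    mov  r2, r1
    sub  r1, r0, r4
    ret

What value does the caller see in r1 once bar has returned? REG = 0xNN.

prologue: push r2 → mem[0x9c]=0xaf, sp=0x9c
body[0] sub  r1, r3, #22 → r1=0x94
body[1] add  r1, r4, r0 → r1=0xdc
body[2] mov  r2, #0xf2 → r2=0xf2
body[3] mov  r2, r1 → r2=0xdc
body[4] sub  r1, r0, r4 → r1=0xb8
epilogue: pop r2=0xaf, sp=0x9d
r1 is caller-saved → body value

REG = 0xb8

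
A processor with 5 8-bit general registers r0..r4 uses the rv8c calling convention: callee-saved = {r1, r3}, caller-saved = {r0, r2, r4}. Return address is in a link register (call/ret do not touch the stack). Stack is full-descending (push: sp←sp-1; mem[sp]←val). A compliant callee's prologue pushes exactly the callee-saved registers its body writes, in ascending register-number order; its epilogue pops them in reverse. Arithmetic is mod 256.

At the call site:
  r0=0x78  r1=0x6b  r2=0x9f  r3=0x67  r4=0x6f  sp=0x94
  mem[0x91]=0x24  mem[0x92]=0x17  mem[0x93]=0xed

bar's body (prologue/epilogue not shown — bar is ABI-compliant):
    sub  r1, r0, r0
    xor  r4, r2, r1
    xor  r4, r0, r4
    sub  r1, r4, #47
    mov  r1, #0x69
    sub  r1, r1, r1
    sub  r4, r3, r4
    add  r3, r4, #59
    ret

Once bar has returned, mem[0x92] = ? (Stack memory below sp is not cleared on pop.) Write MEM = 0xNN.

MEM = 0x67

prologue: push r1 -> mem[0x93]=0x6b, sp=0x93
prologue: push r3 -> mem[0x92]=0x67, sp=0x92
body[0] sub  r1, r0, r0 -> r1=0x00
body[1] xor  r4, r2, r1 -> r4=0x9f
body[2] xor  r4, r0, r4 -> r4=0xe7
body[3] sub  r1, r4, #47 -> r1=0xb8
body[4] mov  r1, #0x69 -> r1=0x69
body[5] sub  r1, r1, r1 -> r1=0x00
body[6] sub  r4, r3, r4 -> r4=0x80
body[7] add  r3, r4, #59 -> r3=0xbb
epilogue: pop r3=0x67, sp=0x93
epilogue: pop r1=0x6b, sp=0x94
prologue pushed ['r1', 'r3'] at ['0x93', '0x92']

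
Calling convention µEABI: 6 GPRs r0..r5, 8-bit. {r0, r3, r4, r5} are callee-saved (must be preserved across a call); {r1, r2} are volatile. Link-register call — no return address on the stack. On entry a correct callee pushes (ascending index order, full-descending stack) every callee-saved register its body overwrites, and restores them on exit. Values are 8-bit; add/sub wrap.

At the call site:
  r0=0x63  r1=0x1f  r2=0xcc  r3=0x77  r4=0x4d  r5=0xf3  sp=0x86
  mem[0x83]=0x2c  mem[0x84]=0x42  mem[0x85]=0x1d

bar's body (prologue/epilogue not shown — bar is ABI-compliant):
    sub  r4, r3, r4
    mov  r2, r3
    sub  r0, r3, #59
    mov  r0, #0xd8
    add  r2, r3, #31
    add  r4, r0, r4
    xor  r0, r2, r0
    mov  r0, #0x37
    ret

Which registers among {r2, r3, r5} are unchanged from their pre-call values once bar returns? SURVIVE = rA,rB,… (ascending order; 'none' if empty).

prologue: push r0 → mem[0x85]=0x63, sp=0x85
prologue: push r4 → mem[0x84]=0x4d, sp=0x84
body[0] sub  r4, r3, r4 → r4=0x2a
body[1] mov  r2, r3 → r2=0x77
body[2] sub  r0, r3, #59 → r0=0x3c
body[3] mov  r0, #0xd8 → r0=0xd8
body[4] add  r2, r3, #31 → r2=0x96
body[5] add  r4, r0, r4 → r4=0x02
body[6] xor  r0, r2, r0 → r0=0x4e
body[7] mov  r0, #0x37 → r0=0x37
epilogue: pop r4=0x4d, sp=0x85
epilogue: pop r0=0x63, sp=0x86
r2: caller-saved, written=True
r3: callee-saved, written=False
r5: callee-saved, written=False

SURVIVE = r3,r5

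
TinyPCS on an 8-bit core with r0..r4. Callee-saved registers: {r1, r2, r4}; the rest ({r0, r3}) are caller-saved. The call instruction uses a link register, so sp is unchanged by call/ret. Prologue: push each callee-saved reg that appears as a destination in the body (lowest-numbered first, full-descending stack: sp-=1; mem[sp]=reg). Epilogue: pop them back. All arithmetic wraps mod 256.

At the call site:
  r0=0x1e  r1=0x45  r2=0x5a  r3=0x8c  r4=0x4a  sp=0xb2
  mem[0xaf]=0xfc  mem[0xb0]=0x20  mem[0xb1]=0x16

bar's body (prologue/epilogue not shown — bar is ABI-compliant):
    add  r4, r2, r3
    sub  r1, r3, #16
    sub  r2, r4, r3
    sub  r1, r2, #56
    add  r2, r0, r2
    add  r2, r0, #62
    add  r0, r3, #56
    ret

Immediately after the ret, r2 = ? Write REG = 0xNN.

prologue: push r1 -> mem[0xb1]=0x45, sp=0xb1
prologue: push r2 -> mem[0xb0]=0x5a, sp=0xb0
prologue: push r4 -> mem[0xaf]=0x4a, sp=0xaf
body[0] add  r4, r2, r3 -> r4=0xe6
body[1] sub  r1, r3, #16 -> r1=0x7c
body[2] sub  r2, r4, r3 -> r2=0x5a
body[3] sub  r1, r2, #56 -> r1=0x22
body[4] add  r2, r0, r2 -> r2=0x78
body[5] add  r2, r0, #62 -> r2=0x5c
body[6] add  r0, r3, #56 -> r0=0xc4
epilogue: pop r4=0x4a, sp=0xb0
epilogue: pop r2=0x5a, sp=0xb1
epilogue: pop r1=0x45, sp=0xb2
r2 is callee-saved -> restored

REG = 0x5a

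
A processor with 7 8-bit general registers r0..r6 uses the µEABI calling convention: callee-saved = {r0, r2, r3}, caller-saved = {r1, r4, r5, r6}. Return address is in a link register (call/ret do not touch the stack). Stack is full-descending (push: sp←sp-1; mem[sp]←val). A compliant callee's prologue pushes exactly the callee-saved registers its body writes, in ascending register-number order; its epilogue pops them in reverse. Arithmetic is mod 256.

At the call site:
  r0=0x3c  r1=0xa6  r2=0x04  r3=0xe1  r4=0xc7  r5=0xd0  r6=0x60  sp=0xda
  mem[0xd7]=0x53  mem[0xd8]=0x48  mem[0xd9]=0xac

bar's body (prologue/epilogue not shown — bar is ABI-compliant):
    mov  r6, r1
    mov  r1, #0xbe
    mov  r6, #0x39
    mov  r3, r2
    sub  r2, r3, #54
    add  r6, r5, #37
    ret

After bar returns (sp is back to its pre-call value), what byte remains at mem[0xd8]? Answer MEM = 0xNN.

MEM = 0xe1

prologue: push r2 → mem[0xd9]=0x04, sp=0xd9
prologue: push r3 → mem[0xd8]=0xe1, sp=0xd8
body[0] mov  r6, r1 → r6=0xa6
body[1] mov  r1, #0xbe → r1=0xbe
body[2] mov  r6, #0x39 → r6=0x39
body[3] mov  r3, r2 → r3=0x04
body[4] sub  r2, r3, #54 → r2=0xce
body[5] add  r6, r5, #37 → r6=0xf5
epilogue: pop r3=0xe1, sp=0xd9
epilogue: pop r2=0x04, sp=0xda
prologue pushed ['r2', 'r3'] at ['0xd9', '0xd8']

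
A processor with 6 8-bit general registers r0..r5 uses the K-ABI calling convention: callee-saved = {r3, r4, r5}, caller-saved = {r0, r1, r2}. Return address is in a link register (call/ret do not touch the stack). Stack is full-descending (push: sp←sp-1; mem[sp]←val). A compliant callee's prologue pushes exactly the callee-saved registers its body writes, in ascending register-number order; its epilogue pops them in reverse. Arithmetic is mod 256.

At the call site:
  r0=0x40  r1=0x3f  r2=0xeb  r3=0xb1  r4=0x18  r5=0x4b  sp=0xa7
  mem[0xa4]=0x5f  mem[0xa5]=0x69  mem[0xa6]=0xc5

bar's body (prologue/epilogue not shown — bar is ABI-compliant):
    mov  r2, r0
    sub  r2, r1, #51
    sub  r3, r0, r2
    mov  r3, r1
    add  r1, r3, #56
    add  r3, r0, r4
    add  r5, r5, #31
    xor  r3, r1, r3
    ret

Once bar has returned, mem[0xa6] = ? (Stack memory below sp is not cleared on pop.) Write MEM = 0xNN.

prologue: push r3 -> mem[0xa6]=0xb1, sp=0xa6
prologue: push r5 -> mem[0xa5]=0x4b, sp=0xa5
body[0] mov  r2, r0 -> r2=0x40
body[1] sub  r2, r1, #51 -> r2=0x0c
body[2] sub  r3, r0, r2 -> r3=0x34
body[3] mov  r3, r1 -> r3=0x3f
body[4] add  r1, r3, #56 -> r1=0x77
body[5] add  r3, r0, r4 -> r3=0x58
body[6] add  r5, r5, #31 -> r5=0x6a
body[7] xor  r3, r1, r3 -> r3=0x2f
epilogue: pop r5=0x4b, sp=0xa6
epilogue: pop r3=0xb1, sp=0xa7
prologue pushed ['r3', 'r5'] at ['0xa6', '0xa5']

MEM = 0xb1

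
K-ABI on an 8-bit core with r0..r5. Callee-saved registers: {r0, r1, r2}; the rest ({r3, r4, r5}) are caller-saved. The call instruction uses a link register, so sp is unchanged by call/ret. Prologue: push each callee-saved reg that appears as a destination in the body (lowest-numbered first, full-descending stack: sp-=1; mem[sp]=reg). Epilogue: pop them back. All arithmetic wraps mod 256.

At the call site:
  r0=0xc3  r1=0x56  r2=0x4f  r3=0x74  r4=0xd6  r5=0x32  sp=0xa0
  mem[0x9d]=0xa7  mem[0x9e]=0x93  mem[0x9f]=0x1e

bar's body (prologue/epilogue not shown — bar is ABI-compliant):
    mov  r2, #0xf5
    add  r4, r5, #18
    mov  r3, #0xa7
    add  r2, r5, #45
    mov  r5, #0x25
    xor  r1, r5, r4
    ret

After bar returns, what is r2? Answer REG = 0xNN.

REG = 0x4f

prologue: push r1 -> mem[0x9f]=0x56, sp=0x9f
prologue: push r2 -> mem[0x9e]=0x4f, sp=0x9e
body[0] mov  r2, #0xf5 -> r2=0xf5
body[1] add  r4, r5, #18 -> r4=0x44
body[2] mov  r3, #0xa7 -> r3=0xa7
body[3] add  r2, r5, #45 -> r2=0x5f
body[4] mov  r5, #0x25 -> r5=0x25
body[5] xor  r1, r5, r4 -> r1=0x61
epilogue: pop r2=0x4f, sp=0x9f
epilogue: pop r1=0x56, sp=0xa0
r2 is callee-saved -> restored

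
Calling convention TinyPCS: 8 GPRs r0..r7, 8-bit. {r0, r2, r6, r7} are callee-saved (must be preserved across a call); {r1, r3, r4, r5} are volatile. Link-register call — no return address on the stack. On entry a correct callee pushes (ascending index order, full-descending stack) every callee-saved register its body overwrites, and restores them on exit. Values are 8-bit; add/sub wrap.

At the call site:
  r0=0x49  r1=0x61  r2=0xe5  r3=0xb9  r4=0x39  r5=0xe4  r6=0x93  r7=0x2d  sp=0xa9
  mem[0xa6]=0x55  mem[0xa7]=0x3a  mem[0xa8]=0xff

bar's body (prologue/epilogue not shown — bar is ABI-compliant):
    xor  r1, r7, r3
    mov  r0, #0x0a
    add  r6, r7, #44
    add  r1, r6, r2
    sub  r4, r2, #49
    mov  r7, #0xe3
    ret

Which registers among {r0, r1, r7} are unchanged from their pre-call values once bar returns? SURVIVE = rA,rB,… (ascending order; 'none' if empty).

SURVIVE = r0,r7

prologue: push r0 -> mem[0xa8]=0x49, sp=0xa8
prologue: push r6 -> mem[0xa7]=0x93, sp=0xa7
prologue: push r7 -> mem[0xa6]=0x2d, sp=0xa6
body[0] xor  r1, r7, r3 -> r1=0x94
body[1] mov  r0, #0x0a -> r0=0x0a
body[2] add  r6, r7, #44 -> r6=0x59
body[3] add  r1, r6, r2 -> r1=0x3e
body[4] sub  r4, r2, #49 -> r4=0xb4
body[5] mov  r7, #0xe3 -> r7=0xe3
epilogue: pop r7=0x2d, sp=0xa7
epilogue: pop r6=0x93, sp=0xa8
epilogue: pop r0=0x49, sp=0xa9
r0: callee-saved, written=True
r1: caller-saved, written=True
r7: callee-saved, written=True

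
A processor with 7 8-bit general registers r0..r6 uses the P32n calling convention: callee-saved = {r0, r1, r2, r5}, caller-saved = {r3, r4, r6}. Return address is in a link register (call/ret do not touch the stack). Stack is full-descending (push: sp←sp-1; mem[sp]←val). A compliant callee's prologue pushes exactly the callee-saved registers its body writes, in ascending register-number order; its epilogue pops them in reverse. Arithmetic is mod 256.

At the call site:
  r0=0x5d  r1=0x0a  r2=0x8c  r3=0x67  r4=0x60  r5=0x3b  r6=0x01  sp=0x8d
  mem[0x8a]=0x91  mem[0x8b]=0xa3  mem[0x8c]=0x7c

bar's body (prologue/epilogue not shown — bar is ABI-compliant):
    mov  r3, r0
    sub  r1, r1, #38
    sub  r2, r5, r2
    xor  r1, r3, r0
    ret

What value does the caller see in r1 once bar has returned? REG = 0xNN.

REG = 0x0a

prologue: push r1 -> mem[0x8c]=0x0a, sp=0x8c
prologue: push r2 -> mem[0x8b]=0x8c, sp=0x8b
body[0] mov  r3, r0 -> r3=0x5d
body[1] sub  r1, r1, #38 -> r1=0xe4
body[2] sub  r2, r5, r2 -> r2=0xaf
body[3] xor  r1, r3, r0 -> r1=0x00
epilogue: pop r2=0x8c, sp=0x8c
epilogue: pop r1=0x0a, sp=0x8d
r1 is callee-saved -> restored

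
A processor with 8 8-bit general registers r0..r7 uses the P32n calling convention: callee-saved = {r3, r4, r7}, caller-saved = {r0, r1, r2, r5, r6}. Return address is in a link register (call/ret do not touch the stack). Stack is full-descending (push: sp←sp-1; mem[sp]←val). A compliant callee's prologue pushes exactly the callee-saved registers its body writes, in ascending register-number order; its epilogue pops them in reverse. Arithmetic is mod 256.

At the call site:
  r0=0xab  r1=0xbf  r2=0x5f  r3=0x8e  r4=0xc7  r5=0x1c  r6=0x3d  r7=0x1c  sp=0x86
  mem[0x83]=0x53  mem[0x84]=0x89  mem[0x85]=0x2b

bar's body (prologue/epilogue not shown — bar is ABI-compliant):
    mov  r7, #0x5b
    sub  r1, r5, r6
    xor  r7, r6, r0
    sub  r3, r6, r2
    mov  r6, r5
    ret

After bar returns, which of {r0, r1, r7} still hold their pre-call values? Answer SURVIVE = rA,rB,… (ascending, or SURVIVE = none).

prologue: push r3 -> mem[0x85]=0x8e, sp=0x85
prologue: push r7 -> mem[0x84]=0x1c, sp=0x84
body[0] mov  r7, #0x5b -> r7=0x5b
body[1] sub  r1, r5, r6 -> r1=0xdf
body[2] xor  r7, r6, r0 -> r7=0x96
body[3] sub  r3, r6, r2 -> r3=0xde
body[4] mov  r6, r5 -> r6=0x1c
epilogue: pop r7=0x1c, sp=0x85
epilogue: pop r3=0x8e, sp=0x86
r0: caller-saved, written=False
r1: caller-saved, written=True
r7: callee-saved, written=True

SURVIVE = r0,r7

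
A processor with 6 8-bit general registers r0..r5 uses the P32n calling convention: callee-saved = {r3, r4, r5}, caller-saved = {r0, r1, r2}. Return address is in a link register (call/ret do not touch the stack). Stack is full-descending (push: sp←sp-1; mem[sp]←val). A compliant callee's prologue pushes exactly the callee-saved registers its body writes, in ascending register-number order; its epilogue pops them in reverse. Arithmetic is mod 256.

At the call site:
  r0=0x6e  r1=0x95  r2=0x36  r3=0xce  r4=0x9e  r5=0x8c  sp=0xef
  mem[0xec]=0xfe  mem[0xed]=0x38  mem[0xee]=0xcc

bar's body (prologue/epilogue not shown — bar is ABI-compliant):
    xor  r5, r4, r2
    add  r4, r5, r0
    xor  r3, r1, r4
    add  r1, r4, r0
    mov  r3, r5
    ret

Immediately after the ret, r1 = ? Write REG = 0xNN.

prologue: push r3 → mem[0xee]=0xce, sp=0xee
prologue: push r4 → mem[0xed]=0x9e, sp=0xed
prologue: push r5 → mem[0xec]=0x8c, sp=0xec
body[0] xor  r5, r4, r2 → r5=0xa8
body[1] add  r4, r5, r0 → r4=0x16
body[2] xor  r3, r1, r4 → r3=0x83
body[3] add  r1, r4, r0 → r1=0x84
body[4] mov  r3, r5 → r3=0xa8
epilogue: pop r5=0x8c, sp=0xed
epilogue: pop r4=0x9e, sp=0xee
epilogue: pop r3=0xce, sp=0xef
r1 is caller-saved → body value

REG = 0x84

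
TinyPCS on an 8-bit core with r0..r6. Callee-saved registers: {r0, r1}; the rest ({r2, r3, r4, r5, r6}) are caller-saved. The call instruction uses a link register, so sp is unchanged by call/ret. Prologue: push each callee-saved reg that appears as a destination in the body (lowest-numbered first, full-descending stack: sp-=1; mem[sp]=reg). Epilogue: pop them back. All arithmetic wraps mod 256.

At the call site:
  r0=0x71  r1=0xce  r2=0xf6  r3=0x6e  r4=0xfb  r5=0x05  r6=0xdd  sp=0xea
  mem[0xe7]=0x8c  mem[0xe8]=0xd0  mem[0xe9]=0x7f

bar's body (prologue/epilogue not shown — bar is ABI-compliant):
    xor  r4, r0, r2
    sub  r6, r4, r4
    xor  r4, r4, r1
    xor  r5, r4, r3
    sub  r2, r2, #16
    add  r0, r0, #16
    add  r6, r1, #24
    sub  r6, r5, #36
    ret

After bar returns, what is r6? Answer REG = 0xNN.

prologue: push r0 -> mem[0xe9]=0x71, sp=0xe9
body[0] xor  r4, r0, r2 -> r4=0x87
body[1] sub  r6, r4, r4 -> r6=0x00
body[2] xor  r4, r4, r1 -> r4=0x49
body[3] xor  r5, r4, r3 -> r5=0x27
body[4] sub  r2, r2, #16 -> r2=0xe6
body[5] add  r0, r0, #16 -> r0=0x81
body[6] add  r6, r1, #24 -> r6=0xe6
body[7] sub  r6, r5, #36 -> r6=0x03
epilogue: pop r0=0x71, sp=0xea
r6 is caller-saved -> body value

REG = 0x03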